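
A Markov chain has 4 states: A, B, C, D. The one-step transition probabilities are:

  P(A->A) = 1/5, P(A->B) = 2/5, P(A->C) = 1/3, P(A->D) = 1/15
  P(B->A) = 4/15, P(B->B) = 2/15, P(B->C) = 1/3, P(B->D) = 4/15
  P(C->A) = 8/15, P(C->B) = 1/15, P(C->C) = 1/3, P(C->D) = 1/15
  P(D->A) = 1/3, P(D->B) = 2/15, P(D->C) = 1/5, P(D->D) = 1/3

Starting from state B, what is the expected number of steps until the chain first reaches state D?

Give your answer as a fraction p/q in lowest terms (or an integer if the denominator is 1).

Let h_i = expected steps to first reach D from state i.
Boundary: h_D = 0.
First-step equations for the other states:
  h_A = 1 + 1/5*h_A + 2/5*h_B + 1/3*h_C + 1/15*h_D
  h_B = 1 + 4/15*h_A + 2/15*h_B + 1/3*h_C + 4/15*h_D
  h_C = 1 + 8/15*h_A + 1/15*h_B + 1/3*h_C + 1/15*h_D

Substituting h_D = 0 and rearranging gives the linear system (I - Q) h = 1:
  [4/5, -2/5, -1/3] . (h_A, h_B, h_C) = 1
  [-4/15, 13/15, -1/3] . (h_A, h_B, h_C) = 1
  [-8/15, -1/15, 2/3] . (h_A, h_B, h_C) = 1

Solving yields:
  h_A = 285/32
  h_B = 15/2
  h_C = 75/8

Starting state is B, so the expected hitting time is h_B = 15/2.

Answer: 15/2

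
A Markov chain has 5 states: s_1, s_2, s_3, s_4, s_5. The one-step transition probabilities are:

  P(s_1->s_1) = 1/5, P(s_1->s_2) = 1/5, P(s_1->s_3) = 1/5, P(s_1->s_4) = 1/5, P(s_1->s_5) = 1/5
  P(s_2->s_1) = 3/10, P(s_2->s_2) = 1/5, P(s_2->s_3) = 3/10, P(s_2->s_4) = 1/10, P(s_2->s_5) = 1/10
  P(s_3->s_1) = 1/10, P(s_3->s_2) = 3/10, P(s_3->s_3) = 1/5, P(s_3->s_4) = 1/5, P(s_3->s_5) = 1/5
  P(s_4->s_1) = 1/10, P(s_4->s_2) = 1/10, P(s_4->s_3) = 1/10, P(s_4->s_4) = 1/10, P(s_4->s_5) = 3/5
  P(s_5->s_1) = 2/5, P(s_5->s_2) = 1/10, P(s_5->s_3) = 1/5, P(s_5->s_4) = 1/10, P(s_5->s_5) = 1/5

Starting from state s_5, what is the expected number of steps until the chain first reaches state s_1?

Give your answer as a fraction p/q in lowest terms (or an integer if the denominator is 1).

Let h_i = expected steps to first reach s_1 from state i.
Boundary: h_s_1 = 0.
First-step equations for the other states:
  h_s_2 = 1 + 3/10*h_s_1 + 1/5*h_s_2 + 3/10*h_s_3 + 1/10*h_s_4 + 1/10*h_s_5
  h_s_3 = 1 + 1/10*h_s_1 + 3/10*h_s_2 + 1/5*h_s_3 + 1/5*h_s_4 + 1/5*h_s_5
  h_s_4 = 1 + 1/10*h_s_1 + 1/10*h_s_2 + 1/10*h_s_3 + 1/10*h_s_4 + 3/5*h_s_5
  h_s_5 = 1 + 2/5*h_s_1 + 1/10*h_s_2 + 1/5*h_s_3 + 1/10*h_s_4 + 1/5*h_s_5

Substituting h_s_1 = 0 and rearranging gives the linear system (I - Q) h = 1:
  [4/5, -3/10, -1/10, -1/10] . (h_s_2, h_s_3, h_s_4, h_s_5) = 1
  [-3/10, 4/5, -1/5, -1/5] . (h_s_2, h_s_3, h_s_4, h_s_5) = 1
  [-1/10, -1/10, 9/10, -3/5] . (h_s_2, h_s_3, h_s_4, h_s_5) = 1
  [-1/10, -1/5, -1/10, 4/5] . (h_s_2, h_s_3, h_s_4, h_s_5) = 1

Solving yields:
  h_s_2 = 3410/851
  h_s_3 = 4020/851
  h_s_4 = 11240/2553
  h_s_5 = 8890/2553

Starting state is s_5, so the expected hitting time is h_s_5 = 8890/2553.

Answer: 8890/2553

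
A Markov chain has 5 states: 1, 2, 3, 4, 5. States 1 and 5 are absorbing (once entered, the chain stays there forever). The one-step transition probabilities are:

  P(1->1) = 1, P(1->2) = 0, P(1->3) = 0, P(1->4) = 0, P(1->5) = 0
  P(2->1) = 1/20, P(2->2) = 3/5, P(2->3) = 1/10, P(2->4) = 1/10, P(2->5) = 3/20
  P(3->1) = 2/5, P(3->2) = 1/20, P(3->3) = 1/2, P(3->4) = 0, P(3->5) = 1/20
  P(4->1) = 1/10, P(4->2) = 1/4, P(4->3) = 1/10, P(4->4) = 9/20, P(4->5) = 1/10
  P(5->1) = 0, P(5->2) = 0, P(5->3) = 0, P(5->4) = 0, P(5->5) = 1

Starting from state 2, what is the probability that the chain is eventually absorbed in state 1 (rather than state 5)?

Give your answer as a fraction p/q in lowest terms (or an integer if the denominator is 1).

Answer: 179/377

Derivation:
Let a_i = P(absorbed in 1 | start in state i).
Boundary conditions: a_1 = 1, a_5 = 0.
For each transient state i, a_i = sum_j P(i->j) * a_j:
  a_2 = 1/20*a_1 + 3/5*a_2 + 1/10*a_3 + 1/10*a_4 + 3/20*a_5
  a_3 = 2/5*a_1 + 1/20*a_2 + 1/2*a_3 + 0*a_4 + 1/20*a_5
  a_4 = 1/10*a_1 + 1/4*a_2 + 1/10*a_3 + 9/20*a_4 + 1/10*a_5

Substituting a_1 = 1 and a_5 = 0, rearrange to (I - Q) a = r where r[i] = P(i -> 1):
  [2/5, -1/10, -1/10] . (a_2, a_3, a_4) = 1/20
  [-1/20, 1/2, 0] . (a_2, a_3, a_4) = 2/5
  [-1/4, -1/10, 11/20] . (a_2, a_3, a_4) = 1/10

Solving yields:
  a_2 = 179/377
  a_3 = 639/754
  a_4 = 16/29

Starting state is 2, so the absorption probability is a_2 = 179/377.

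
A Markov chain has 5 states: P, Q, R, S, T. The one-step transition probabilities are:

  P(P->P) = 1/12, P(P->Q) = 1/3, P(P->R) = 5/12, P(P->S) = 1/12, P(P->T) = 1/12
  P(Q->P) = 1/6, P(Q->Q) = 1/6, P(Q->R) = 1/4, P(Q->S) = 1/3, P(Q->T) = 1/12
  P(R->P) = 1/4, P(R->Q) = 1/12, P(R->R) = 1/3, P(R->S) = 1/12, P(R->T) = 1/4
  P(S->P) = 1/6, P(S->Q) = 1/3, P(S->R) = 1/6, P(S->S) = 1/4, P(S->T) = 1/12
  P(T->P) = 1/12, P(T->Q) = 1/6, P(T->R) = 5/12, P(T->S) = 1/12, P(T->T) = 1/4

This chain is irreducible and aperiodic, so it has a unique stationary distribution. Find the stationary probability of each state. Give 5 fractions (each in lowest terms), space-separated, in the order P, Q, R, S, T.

The stationary distribution satisfies pi = pi * P, i.e.:
  pi_P = 1/12*pi_P + 1/6*pi_Q + 1/4*pi_R + 1/6*pi_S + 1/12*pi_T
  pi_Q = 1/3*pi_P + 1/6*pi_Q + 1/12*pi_R + 1/3*pi_S + 1/6*pi_T
  pi_R = 5/12*pi_P + 1/4*pi_Q + 1/3*pi_R + 1/6*pi_S + 5/12*pi_T
  pi_S = 1/12*pi_P + 1/3*pi_Q + 1/12*pi_R + 1/4*pi_S + 1/12*pi_T
  pi_T = 1/12*pi_P + 1/12*pi_Q + 1/4*pi_R + 1/12*pi_S + 1/4*pi_T
with normalization: pi_P + pi_Q + pi_R + pi_S + pi_T = 1.

Using the first 4 balance equations plus normalization, the linear system A*pi = b is:
  [-11/12, 1/6, 1/4, 1/6, 1/12] . pi = 0
  [1/3, -5/6, 1/12, 1/3, 1/6] . pi = 0
  [5/12, 1/4, -2/3, 1/6, 5/12] . pi = 0
  [1/12, 1/3, 1/12, -3/4, 1/12] . pi = 0
  [1, 1, 1, 1, 1] . pi = 1

Solving yields:
  pi_P = 951/5738
  pi_Q = 557/2869
  pi_R = 913/2869
  pi_S = 454/2869
  pi_T = 939/5738

Verification (pi * P):
  951/5738*1/12 + 557/2869*1/6 + 913/2869*1/4 + 454/2869*1/6 + 939/5738*1/12 = 951/5738 = pi_P  (ok)
  951/5738*1/3 + 557/2869*1/6 + 913/2869*1/12 + 454/2869*1/3 + 939/5738*1/6 = 557/2869 = pi_Q  (ok)
  951/5738*5/12 + 557/2869*1/4 + 913/2869*1/3 + 454/2869*1/6 + 939/5738*5/12 = 913/2869 = pi_R  (ok)
  951/5738*1/12 + 557/2869*1/3 + 913/2869*1/12 + 454/2869*1/4 + 939/5738*1/12 = 454/2869 = pi_S  (ok)
  951/5738*1/12 + 557/2869*1/12 + 913/2869*1/4 + 454/2869*1/12 + 939/5738*1/4 = 939/5738 = pi_T  (ok)

Answer: 951/5738 557/2869 913/2869 454/2869 939/5738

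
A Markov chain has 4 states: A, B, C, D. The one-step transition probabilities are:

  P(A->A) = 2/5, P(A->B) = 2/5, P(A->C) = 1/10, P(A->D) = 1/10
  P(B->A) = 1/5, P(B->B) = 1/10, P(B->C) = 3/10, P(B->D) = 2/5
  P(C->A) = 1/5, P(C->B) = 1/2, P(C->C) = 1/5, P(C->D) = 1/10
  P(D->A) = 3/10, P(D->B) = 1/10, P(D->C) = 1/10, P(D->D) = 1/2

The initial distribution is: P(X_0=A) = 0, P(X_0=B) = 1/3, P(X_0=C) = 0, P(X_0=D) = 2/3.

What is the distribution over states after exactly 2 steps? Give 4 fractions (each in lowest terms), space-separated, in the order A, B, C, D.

Propagating the distribution step by step (d_{t+1} = d_t * P):
d_0 = (A=0, B=1/3, C=0, D=2/3)
  d_1[A] = 0*2/5 + 1/3*1/5 + 0*1/5 + 2/3*3/10 = 4/15
  d_1[B] = 0*2/5 + 1/3*1/10 + 0*1/2 + 2/3*1/10 = 1/10
  d_1[C] = 0*1/10 + 1/3*3/10 + 0*1/5 + 2/3*1/10 = 1/6
  d_1[D] = 0*1/10 + 1/3*2/5 + 0*1/10 + 2/3*1/2 = 7/15
d_1 = (A=4/15, B=1/10, C=1/6, D=7/15)
  d_2[A] = 4/15*2/5 + 1/10*1/5 + 1/6*1/5 + 7/15*3/10 = 3/10
  d_2[B] = 4/15*2/5 + 1/10*1/10 + 1/6*1/2 + 7/15*1/10 = 37/150
  d_2[C] = 4/15*1/10 + 1/10*3/10 + 1/6*1/5 + 7/15*1/10 = 41/300
  d_2[D] = 4/15*1/10 + 1/10*2/5 + 1/6*1/10 + 7/15*1/2 = 19/60
d_2 = (A=3/10, B=37/150, C=41/300, D=19/60)

Answer: 3/10 37/150 41/300 19/60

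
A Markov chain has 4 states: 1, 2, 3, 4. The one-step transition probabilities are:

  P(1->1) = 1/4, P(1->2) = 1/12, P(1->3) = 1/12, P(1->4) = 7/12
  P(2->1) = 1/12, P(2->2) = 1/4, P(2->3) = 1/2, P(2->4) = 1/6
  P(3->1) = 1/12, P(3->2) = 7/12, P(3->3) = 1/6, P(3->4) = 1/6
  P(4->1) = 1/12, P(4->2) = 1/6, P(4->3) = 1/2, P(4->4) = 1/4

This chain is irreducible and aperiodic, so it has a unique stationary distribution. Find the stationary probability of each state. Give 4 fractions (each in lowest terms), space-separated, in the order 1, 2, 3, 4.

Answer: 1/10 579/1760 11/32 5/22

Derivation:
The stationary distribution satisfies pi = pi * P, i.e.:
  pi_1 = 1/4*pi_1 + 1/12*pi_2 + 1/12*pi_3 + 1/12*pi_4
  pi_2 = 1/12*pi_1 + 1/4*pi_2 + 7/12*pi_3 + 1/6*pi_4
  pi_3 = 1/12*pi_1 + 1/2*pi_2 + 1/6*pi_3 + 1/2*pi_4
  pi_4 = 7/12*pi_1 + 1/6*pi_2 + 1/6*pi_3 + 1/4*pi_4
with normalization: pi_1 + pi_2 + pi_3 + pi_4 = 1.

Using the first 3 balance equations plus normalization, the linear system A*pi = b is:
  [-3/4, 1/12, 1/12, 1/12] . pi = 0
  [1/12, -3/4, 7/12, 1/6] . pi = 0
  [1/12, 1/2, -5/6, 1/2] . pi = 0
  [1, 1, 1, 1] . pi = 1

Solving yields:
  pi_1 = 1/10
  pi_2 = 579/1760
  pi_3 = 11/32
  pi_4 = 5/22

Verification (pi * P):
  1/10*1/4 + 579/1760*1/12 + 11/32*1/12 + 5/22*1/12 = 1/10 = pi_1  (ok)
  1/10*1/12 + 579/1760*1/4 + 11/32*7/12 + 5/22*1/6 = 579/1760 = pi_2  (ok)
  1/10*1/12 + 579/1760*1/2 + 11/32*1/6 + 5/22*1/2 = 11/32 = pi_3  (ok)
  1/10*7/12 + 579/1760*1/6 + 11/32*1/6 + 5/22*1/4 = 5/22 = pi_4  (ok)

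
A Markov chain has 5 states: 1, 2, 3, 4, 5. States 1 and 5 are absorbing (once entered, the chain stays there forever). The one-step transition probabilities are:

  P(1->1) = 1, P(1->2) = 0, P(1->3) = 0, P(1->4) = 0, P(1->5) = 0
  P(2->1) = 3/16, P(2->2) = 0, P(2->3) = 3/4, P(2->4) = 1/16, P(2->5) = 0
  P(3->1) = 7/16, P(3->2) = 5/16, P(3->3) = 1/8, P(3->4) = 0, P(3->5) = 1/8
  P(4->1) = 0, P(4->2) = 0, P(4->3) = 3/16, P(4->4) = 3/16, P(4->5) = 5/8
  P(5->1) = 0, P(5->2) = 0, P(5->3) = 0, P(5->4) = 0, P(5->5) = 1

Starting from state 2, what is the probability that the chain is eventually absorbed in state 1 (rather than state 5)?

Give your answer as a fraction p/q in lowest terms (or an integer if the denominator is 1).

Answer: 1659/2117

Derivation:
Let a_i = P(absorbed in 1 | start in state i).
Boundary conditions: a_1 = 1, a_5 = 0.
For each transient state i, a_i = sum_j P(i->j) * a_j:
  a_2 = 3/16*a_1 + 0*a_2 + 3/4*a_3 + 1/16*a_4 + 0*a_5
  a_3 = 7/16*a_1 + 5/16*a_2 + 1/8*a_3 + 0*a_4 + 1/8*a_5
  a_4 = 0*a_1 + 0*a_2 + 3/16*a_3 + 3/16*a_4 + 5/8*a_5

Substituting a_1 = 1 and a_5 = 0, rearrange to (I - Q) a = r where r[i] = P(i -> 1):
  [1, -3/4, -1/16] . (a_2, a_3, a_4) = 3/16
  [-5/16, 7/8, 0] . (a_2, a_3, a_4) = 7/16
  [0, -3/16, 13/16] . (a_2, a_3, a_4) = 0

Solving yields:
  a_2 = 1659/2117
  a_3 = 1651/2117
  a_4 = 381/2117

Starting state is 2, so the absorption probability is a_2 = 1659/2117.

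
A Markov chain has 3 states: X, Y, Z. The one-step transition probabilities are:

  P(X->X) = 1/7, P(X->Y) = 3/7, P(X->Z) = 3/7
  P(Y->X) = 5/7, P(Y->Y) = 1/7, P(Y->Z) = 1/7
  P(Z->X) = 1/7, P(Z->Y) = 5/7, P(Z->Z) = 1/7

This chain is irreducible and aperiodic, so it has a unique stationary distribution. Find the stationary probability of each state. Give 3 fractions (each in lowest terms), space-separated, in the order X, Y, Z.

Answer: 31/85 33/85 21/85

Derivation:
The stationary distribution satisfies pi = pi * P, i.e.:
  pi_X = 1/7*pi_X + 5/7*pi_Y + 1/7*pi_Z
  pi_Y = 3/7*pi_X + 1/7*pi_Y + 5/7*pi_Z
  pi_Z = 3/7*pi_X + 1/7*pi_Y + 1/7*pi_Z
with normalization: pi_X + pi_Y + pi_Z = 1.

Using the first 2 balance equations plus normalization, the linear system A*pi = b is:
  [-6/7, 5/7, 1/7] . pi = 0
  [3/7, -6/7, 5/7] . pi = 0
  [1, 1, 1] . pi = 1

Solving yields:
  pi_X = 31/85
  pi_Y = 33/85
  pi_Z = 21/85

Verification (pi * P):
  31/85*1/7 + 33/85*5/7 + 21/85*1/7 = 31/85 = pi_X  (ok)
  31/85*3/7 + 33/85*1/7 + 21/85*5/7 = 33/85 = pi_Y  (ok)
  31/85*3/7 + 33/85*1/7 + 21/85*1/7 = 21/85 = pi_Z  (ok)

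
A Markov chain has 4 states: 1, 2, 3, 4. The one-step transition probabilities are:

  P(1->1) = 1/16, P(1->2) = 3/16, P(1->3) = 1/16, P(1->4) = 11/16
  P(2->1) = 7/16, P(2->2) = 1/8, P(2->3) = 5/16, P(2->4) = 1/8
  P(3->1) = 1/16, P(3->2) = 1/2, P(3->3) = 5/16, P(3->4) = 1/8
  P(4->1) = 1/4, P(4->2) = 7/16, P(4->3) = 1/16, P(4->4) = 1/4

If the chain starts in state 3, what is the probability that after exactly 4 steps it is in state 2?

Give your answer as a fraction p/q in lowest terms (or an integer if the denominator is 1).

Computing P^4 by repeated multiplication:
P^1 =
  1: [1/16, 3/16, 1/16, 11/16]
  2: [7/16, 1/8, 5/16, 1/8]
  3: [1/16, 1/2, 5/16, 1/8]
  4: [1/4, 7/16, 1/16, 1/4]
P^2 =
  1: [67/256, 47/128, 1/8, 63/256]
  2: [17/128, 79/256, 11/64, 99/256]
  3: [35/128, 73/256, 17/64, 45/256]
  4: [35/128, 31/128, 3/16, 19/64]
P^3 =
  1: [1009/4096, 543/2048, 95/512, 1241/4096]
  2: [1027/4096, 1305/4096, 187/1024, 127/512]
  3: [829/4096, 1215/4096, 205/1024, 77/256]
  4: [107/512, 625/2048, 87/512, 647/2048]
P^4 =
  1: [14335/65536, 9983/32768, 1435/8192, 19755/65536]
  2: [7487/32768, 18787/65536, 3077/16384, 19467/65536]
  3: [7541/32768, 20101/65536, 3059/16384, 18117/65536]
  4: [7739/32768, 9847/32768, 1485/8192, 4621/16384]

(P^4)[3 -> 2] = 20101/65536

Answer: 20101/65536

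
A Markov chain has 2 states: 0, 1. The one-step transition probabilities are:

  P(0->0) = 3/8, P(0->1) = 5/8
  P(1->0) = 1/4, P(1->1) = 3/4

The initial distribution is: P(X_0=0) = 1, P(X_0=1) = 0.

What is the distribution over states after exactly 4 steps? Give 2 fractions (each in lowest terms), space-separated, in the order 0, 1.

Propagating the distribution step by step (d_{t+1} = d_t * P):
d_0 = (0=1, 1=0)
  d_1[0] = 1*3/8 + 0*1/4 = 3/8
  d_1[1] = 1*5/8 + 0*3/4 = 5/8
d_1 = (0=3/8, 1=5/8)
  d_2[0] = 3/8*3/8 + 5/8*1/4 = 19/64
  d_2[1] = 3/8*5/8 + 5/8*3/4 = 45/64
d_2 = (0=19/64, 1=45/64)
  d_3[0] = 19/64*3/8 + 45/64*1/4 = 147/512
  d_3[1] = 19/64*5/8 + 45/64*3/4 = 365/512
d_3 = (0=147/512, 1=365/512)
  d_4[0] = 147/512*3/8 + 365/512*1/4 = 1171/4096
  d_4[1] = 147/512*5/8 + 365/512*3/4 = 2925/4096
d_4 = (0=1171/4096, 1=2925/4096)

Answer: 1171/4096 2925/4096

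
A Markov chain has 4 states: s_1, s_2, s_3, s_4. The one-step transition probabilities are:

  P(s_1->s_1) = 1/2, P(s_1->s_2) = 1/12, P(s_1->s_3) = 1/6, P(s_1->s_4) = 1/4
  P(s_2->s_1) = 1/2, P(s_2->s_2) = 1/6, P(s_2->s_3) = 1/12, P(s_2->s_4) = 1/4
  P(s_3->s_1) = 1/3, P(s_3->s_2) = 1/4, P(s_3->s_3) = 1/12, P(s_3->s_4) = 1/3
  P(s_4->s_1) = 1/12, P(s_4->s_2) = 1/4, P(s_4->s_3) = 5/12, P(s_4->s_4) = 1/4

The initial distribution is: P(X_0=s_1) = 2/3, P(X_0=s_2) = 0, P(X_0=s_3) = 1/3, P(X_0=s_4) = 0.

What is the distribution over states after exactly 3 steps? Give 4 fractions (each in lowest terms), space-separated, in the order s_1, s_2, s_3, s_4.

Answer: 1843/5184 913/5184 65/324 347/1296

Derivation:
Propagating the distribution step by step (d_{t+1} = d_t * P):
d_0 = (s_1=2/3, s_2=0, s_3=1/3, s_4=0)
  d_1[s_1] = 2/3*1/2 + 0*1/2 + 1/3*1/3 + 0*1/12 = 4/9
  d_1[s_2] = 2/3*1/12 + 0*1/6 + 1/3*1/4 + 0*1/4 = 5/36
  d_1[s_3] = 2/3*1/6 + 0*1/12 + 1/3*1/12 + 0*5/12 = 5/36
  d_1[s_4] = 2/3*1/4 + 0*1/4 + 1/3*1/3 + 0*1/4 = 5/18
d_1 = (s_1=4/9, s_2=5/36, s_3=5/36, s_4=5/18)
  d_2[s_1] = 4/9*1/2 + 5/36*1/2 + 5/36*1/3 + 5/18*1/12 = 13/36
  d_2[s_2] = 4/9*1/12 + 5/36*1/6 + 5/36*1/4 + 5/18*1/4 = 71/432
  d_2[s_3] = 4/9*1/6 + 5/36*1/12 + 5/36*1/12 + 5/18*5/12 = 23/108
  d_2[s_4] = 4/9*1/4 + 5/36*1/4 + 5/36*1/3 + 5/18*1/4 = 113/432
d_2 = (s_1=13/36, s_2=71/432, s_3=23/108, s_4=113/432)
  d_3[s_1] = 13/36*1/2 + 71/432*1/2 + 23/108*1/3 + 113/432*1/12 = 1843/5184
  d_3[s_2] = 13/36*1/12 + 71/432*1/6 + 23/108*1/4 + 113/432*1/4 = 913/5184
  d_3[s_3] = 13/36*1/6 + 71/432*1/12 + 23/108*1/12 + 113/432*5/12 = 65/324
  d_3[s_4] = 13/36*1/4 + 71/432*1/4 + 23/108*1/3 + 113/432*1/4 = 347/1296
d_3 = (s_1=1843/5184, s_2=913/5184, s_3=65/324, s_4=347/1296)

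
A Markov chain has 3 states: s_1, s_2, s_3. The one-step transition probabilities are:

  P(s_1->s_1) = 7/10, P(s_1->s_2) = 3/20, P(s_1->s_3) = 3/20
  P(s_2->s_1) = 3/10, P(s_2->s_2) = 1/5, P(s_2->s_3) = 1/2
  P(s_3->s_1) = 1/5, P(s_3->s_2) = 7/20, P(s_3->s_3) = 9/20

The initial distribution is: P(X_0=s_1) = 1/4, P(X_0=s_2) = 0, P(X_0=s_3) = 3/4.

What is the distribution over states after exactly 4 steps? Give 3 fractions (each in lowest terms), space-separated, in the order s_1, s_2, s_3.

Propagating the distribution step by step (d_{t+1} = d_t * P):
d_0 = (s_1=1/4, s_2=0, s_3=3/4)
  d_1[s_1] = 1/4*7/10 + 0*3/10 + 3/4*1/5 = 13/40
  d_1[s_2] = 1/4*3/20 + 0*1/5 + 3/4*7/20 = 3/10
  d_1[s_3] = 1/4*3/20 + 0*1/2 + 3/4*9/20 = 3/8
d_1 = (s_1=13/40, s_2=3/10, s_3=3/8)
  d_2[s_1] = 13/40*7/10 + 3/10*3/10 + 3/8*1/5 = 157/400
  d_2[s_2] = 13/40*3/20 + 3/10*1/5 + 3/8*7/20 = 6/25
  d_2[s_3] = 13/40*3/20 + 3/10*1/2 + 3/8*9/20 = 147/400
d_2 = (s_1=157/400, s_2=6/25, s_3=147/400)
  d_3[s_1] = 157/400*7/10 + 6/25*3/10 + 147/400*1/5 = 1681/4000
  d_3[s_2] = 157/400*3/20 + 6/25*1/5 + 147/400*7/20 = 471/2000
  d_3[s_3] = 157/400*3/20 + 6/25*1/2 + 147/400*9/20 = 1377/4000
d_3 = (s_1=1681/4000, s_2=471/2000, s_3=1377/4000)
  d_4[s_1] = 1681/4000*7/10 + 471/2000*3/10 + 1377/4000*1/5 = 17347/40000
  d_4[s_2] = 1681/4000*3/20 + 471/2000*1/5 + 1377/4000*7/20 = 369/1600
  d_4[s_3] = 1681/4000*3/20 + 471/2000*1/2 + 1377/4000*9/20 = 3357/10000
d_4 = (s_1=17347/40000, s_2=369/1600, s_3=3357/10000)

Answer: 17347/40000 369/1600 3357/10000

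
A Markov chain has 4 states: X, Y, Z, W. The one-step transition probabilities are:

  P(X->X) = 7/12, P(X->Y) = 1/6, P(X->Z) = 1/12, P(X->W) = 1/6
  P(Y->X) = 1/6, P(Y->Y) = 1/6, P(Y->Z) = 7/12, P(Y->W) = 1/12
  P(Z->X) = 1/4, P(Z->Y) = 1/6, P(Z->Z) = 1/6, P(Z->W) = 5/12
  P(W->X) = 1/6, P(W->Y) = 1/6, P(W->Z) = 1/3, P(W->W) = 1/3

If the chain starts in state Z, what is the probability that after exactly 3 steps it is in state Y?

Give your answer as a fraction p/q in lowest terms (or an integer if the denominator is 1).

Answer: 1/6

Derivation:
Computing P^3 by repeated multiplication:
P^1 =
  X: [7/12, 1/6, 1/12, 1/6]
  Y: [1/6, 1/6, 7/12, 1/12]
  Z: [1/4, 1/6, 1/6, 5/12]
  W: [1/6, 1/6, 1/3, 1/3]
P^2 =
  X: [5/12, 1/6, 31/144, 29/144]
  Y: [41/144, 1/6, 17/72, 5/16]
  Z: [41/144, 1/6, 41/144, 19/72]
  W: [19/72, 1/6, 5/18, 7/24]
P^3 =
  X: [619/1728, 1/6, 203/864, 415/1728]
  Y: [527/1728, 1/6, 457/1728, 19/72]
  Z: [89/288, 1/6, 443/1728, 463/1728]
  W: [259/864, 1/6, 227/864, 13/48]

(P^3)[Z -> Y] = 1/6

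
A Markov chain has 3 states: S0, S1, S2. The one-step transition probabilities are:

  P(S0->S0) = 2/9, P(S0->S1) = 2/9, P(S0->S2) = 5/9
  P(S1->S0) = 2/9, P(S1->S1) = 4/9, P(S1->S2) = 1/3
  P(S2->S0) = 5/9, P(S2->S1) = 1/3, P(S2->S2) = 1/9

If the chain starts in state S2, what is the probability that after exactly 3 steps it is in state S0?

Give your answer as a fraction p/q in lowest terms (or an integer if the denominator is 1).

Answer: 89/243

Derivation:
Computing P^3 by repeated multiplication:
P^1 =
  S0: [2/9, 2/9, 5/9]
  S1: [2/9, 4/9, 1/3]
  S2: [5/9, 1/3, 1/9]
P^2 =
  S0: [11/27, 1/3, 7/27]
  S1: [1/3, 29/81, 25/81]
  S2: [7/27, 25/81, 35/81]
P^3 =
  S0: [25/81, 79/243, 89/243]
  S1: [79/243, 245/729, 247/729]
  S2: [89/243, 247/729, 215/729]

(P^3)[S2 -> S0] = 89/243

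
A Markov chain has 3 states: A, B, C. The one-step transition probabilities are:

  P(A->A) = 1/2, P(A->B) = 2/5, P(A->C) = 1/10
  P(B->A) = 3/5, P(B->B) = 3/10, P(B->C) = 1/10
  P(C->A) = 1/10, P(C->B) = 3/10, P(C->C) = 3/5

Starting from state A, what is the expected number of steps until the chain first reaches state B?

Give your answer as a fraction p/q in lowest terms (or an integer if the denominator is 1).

Answer: 50/19

Derivation:
Let h_i = expected steps to first reach B from state i.
Boundary: h_B = 0.
First-step equations for the other states:
  h_A = 1 + 1/2*h_A + 2/5*h_B + 1/10*h_C
  h_C = 1 + 1/10*h_A + 3/10*h_B + 3/5*h_C

Substituting h_B = 0 and rearranging gives the linear system (I - Q) h = 1:
  [1/2, -1/10] . (h_A, h_C) = 1
  [-1/10, 2/5] . (h_A, h_C) = 1

Solving yields:
  h_A = 50/19
  h_C = 60/19

Starting state is A, so the expected hitting time is h_A = 50/19.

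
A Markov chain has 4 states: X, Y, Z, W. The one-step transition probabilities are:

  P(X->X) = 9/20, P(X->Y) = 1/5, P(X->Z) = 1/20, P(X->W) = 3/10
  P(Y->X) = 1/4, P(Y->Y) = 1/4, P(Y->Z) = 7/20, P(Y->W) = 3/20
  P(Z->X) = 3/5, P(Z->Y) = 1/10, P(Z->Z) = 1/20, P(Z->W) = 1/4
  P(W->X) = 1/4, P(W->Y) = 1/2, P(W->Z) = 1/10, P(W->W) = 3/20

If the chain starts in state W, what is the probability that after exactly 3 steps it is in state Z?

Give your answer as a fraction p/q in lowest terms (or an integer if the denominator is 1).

Computing P^3 by repeated multiplication:
P^1 =
  X: [9/20, 1/5, 1/20, 3/10]
  Y: [1/4, 1/4, 7/20, 3/20]
  Z: [3/5, 1/10, 1/20, 1/4]
  W: [1/4, 1/2, 1/10, 3/20]
P^2 =
  X: [143/400, 59/200, 1/8, 89/400]
  Y: [169/400, 89/400, 53/400, 89/400]
  Z: [31/80, 11/40, 37/400, 49/200]
  W: [67/200, 13/50, 83/400, 79/400]
P^3 =
  X: [1461/4000, 269/1000, 1197/8000, 1729/8000]
  Y: [3047/8000, 2117/8000, 1023/8000, 1813/8000]
  Z: [2879/8000, 139/500, 579/4000, 1739/8000]
  W: [3117/8000, 503/2000, 1103/8000, 221/1000]

(P^3)[W -> Z] = 1103/8000

Answer: 1103/8000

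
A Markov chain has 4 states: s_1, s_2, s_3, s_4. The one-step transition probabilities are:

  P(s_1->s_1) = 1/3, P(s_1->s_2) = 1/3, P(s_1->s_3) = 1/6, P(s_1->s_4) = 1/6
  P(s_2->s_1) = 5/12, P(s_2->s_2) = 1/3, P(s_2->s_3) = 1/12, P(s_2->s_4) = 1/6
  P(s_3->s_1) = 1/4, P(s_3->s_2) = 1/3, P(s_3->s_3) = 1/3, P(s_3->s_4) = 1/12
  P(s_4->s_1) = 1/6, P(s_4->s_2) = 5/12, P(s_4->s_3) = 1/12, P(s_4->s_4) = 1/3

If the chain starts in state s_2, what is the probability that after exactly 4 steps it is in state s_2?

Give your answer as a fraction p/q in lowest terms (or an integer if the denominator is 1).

Computing P^4 by repeated multiplication:
P^1 =
  s_1: [1/3, 1/3, 1/6, 1/6]
  s_2: [5/12, 1/3, 1/12, 1/6]
  s_3: [1/4, 1/3, 1/3, 1/12]
  s_4: [1/6, 5/12, 1/12, 1/3]
P^2 =
  s_1: [23/72, 25/72, 11/72, 13/72]
  s_2: [47/144, 25/72, 5/36, 3/16]
  s_3: [23/72, 49/144, 3/16, 11/72]
  s_4: [11/36, 13/36, 17/144, 31/144]
P^3 =
  s_1: [23/72, 301/864, 4/27, 53/288]
  s_2: [23/72, 67/192, 251/1728, 161/864]
  s_3: [277/864, 299/864, 271/1728, 305/1728]
  s_4: [61/192, 607/1728, 239/1728, 37/192]
P^4 =
  s_1: [3311/10368, 1205/3456, 127/864, 959/5184]
  s_2: [1655/5184, 3617/10368, 337/2304, 1283/6912]
  s_3: [6629/20736, 7217/20736, 3095/20736, 1265/6912]
  s_4: [3307/10368, 805/2304, 499/3456, 3883/20736]

(P^4)[s_2 -> s_2] = 3617/10368

Answer: 3617/10368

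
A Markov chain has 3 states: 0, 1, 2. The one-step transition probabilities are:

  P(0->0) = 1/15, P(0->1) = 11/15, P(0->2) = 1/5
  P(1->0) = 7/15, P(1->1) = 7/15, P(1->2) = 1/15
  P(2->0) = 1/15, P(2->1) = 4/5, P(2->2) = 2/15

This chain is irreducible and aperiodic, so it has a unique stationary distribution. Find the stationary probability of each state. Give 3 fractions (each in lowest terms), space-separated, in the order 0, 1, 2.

The stationary distribution satisfies pi = pi * P, i.e.:
  pi_0 = 1/15*pi_0 + 7/15*pi_1 + 1/15*pi_2
  pi_1 = 11/15*pi_0 + 7/15*pi_1 + 4/5*pi_2
  pi_2 = 1/5*pi_0 + 1/15*pi_1 + 2/15*pi_2
with normalization: pi_0 + pi_1 + pi_2 = 1.

Using the first 2 balance equations plus normalization, the linear system A*pi = b is:
  [-14/15, 7/15, 1/15] . pi = 0
  [11/15, -8/15, 4/5] . pi = 0
  [1, 1, 1] . pi = 1

Solving yields:
  pi_0 = 46/153
  pi_1 = 179/306
  pi_2 = 35/306

Verification (pi * P):
  46/153*1/15 + 179/306*7/15 + 35/306*1/15 = 46/153 = pi_0  (ok)
  46/153*11/15 + 179/306*7/15 + 35/306*4/5 = 179/306 = pi_1  (ok)
  46/153*1/5 + 179/306*1/15 + 35/306*2/15 = 35/306 = pi_2  (ok)

Answer: 46/153 179/306 35/306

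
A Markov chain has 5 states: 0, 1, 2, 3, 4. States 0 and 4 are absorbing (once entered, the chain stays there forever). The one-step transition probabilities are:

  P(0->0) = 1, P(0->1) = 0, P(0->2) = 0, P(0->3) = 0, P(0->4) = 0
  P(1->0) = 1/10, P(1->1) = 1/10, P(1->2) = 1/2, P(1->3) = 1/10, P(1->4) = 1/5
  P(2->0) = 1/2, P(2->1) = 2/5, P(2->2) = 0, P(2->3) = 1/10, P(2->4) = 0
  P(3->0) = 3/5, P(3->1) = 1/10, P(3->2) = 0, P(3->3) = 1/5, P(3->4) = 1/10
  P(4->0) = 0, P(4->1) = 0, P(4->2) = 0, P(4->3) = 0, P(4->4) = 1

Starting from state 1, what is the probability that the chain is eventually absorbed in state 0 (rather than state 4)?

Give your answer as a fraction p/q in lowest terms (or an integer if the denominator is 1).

Let a_i = P(absorbed in 0 | start in state i).
Boundary conditions: a_0 = 1, a_4 = 0.
For each transient state i, a_i = sum_j P(i->j) * a_j:
  a_1 = 1/10*a_0 + 1/10*a_1 + 1/2*a_2 + 1/10*a_3 + 1/5*a_4
  a_2 = 1/2*a_0 + 2/5*a_1 + 0*a_2 + 1/10*a_3 + 0*a_4
  a_3 = 3/5*a_0 + 1/10*a_1 + 0*a_2 + 1/5*a_3 + 1/10*a_4

Substituting a_0 = 1 and a_4 = 0, rearrange to (I - Q) a = r where r[i] = P(i -> 0):
  [9/10, -1/2, -1/10] . (a_1, a_2, a_3) = 1/10
  [-2/5, 1, -1/10] . (a_1, a_2, a_3) = 1/2
  [-1/10, 0, 4/5] . (a_1, a_2, a_3) = 3/5

Solving yields:
  a_1 = 74/109
  a_2 = 466/545
  a_3 = 91/109

Starting state is 1, so the absorption probability is a_1 = 74/109.

Answer: 74/109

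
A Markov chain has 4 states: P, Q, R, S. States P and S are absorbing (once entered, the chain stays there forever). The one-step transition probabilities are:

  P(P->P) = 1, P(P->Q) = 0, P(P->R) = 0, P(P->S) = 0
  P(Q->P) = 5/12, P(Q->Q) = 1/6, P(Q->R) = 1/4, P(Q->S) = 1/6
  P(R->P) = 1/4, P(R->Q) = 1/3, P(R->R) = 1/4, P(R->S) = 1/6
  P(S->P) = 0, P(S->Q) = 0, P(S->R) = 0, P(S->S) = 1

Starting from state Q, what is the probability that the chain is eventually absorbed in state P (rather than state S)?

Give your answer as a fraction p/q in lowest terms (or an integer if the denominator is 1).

Answer: 9/13

Derivation:
Let a_i = P(absorbed in P | start in state i).
Boundary conditions: a_P = 1, a_S = 0.
For each transient state i, a_i = sum_j P(i->j) * a_j:
  a_Q = 5/12*a_P + 1/6*a_Q + 1/4*a_R + 1/6*a_S
  a_R = 1/4*a_P + 1/3*a_Q + 1/4*a_R + 1/6*a_S

Substituting a_P = 1 and a_S = 0, rearrange to (I - Q) a = r where r[i] = P(i -> P):
  [5/6, -1/4] . (a_Q, a_R) = 5/12
  [-1/3, 3/4] . (a_Q, a_R) = 1/4

Solving yields:
  a_Q = 9/13
  a_R = 25/39

Starting state is Q, so the absorption probability is a_Q = 9/13.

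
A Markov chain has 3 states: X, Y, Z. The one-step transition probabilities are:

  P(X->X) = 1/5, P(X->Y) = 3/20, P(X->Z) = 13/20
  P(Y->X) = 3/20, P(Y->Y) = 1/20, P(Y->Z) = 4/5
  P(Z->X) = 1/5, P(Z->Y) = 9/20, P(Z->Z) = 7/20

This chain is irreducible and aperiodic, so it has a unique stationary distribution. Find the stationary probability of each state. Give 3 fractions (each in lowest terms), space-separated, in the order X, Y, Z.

The stationary distribution satisfies pi = pi * P, i.e.:
  pi_X = 1/5*pi_X + 3/20*pi_Y + 1/5*pi_Z
  pi_Y = 3/20*pi_X + 1/20*pi_Y + 9/20*pi_Z
  pi_Z = 13/20*pi_X + 4/5*pi_Y + 7/20*pi_Z
with normalization: pi_X + pi_Y + pi_Z = 1.

Using the first 2 balance equations plus normalization, the linear system A*pi = b is:
  [-4/5, 3/20, 1/5] . pi = 0
  [3/20, -19/20, 9/20] . pi = 0
  [1, 1, 1] . pi = 1

Solving yields:
  pi_X = 103/554
  pi_Y = 78/277
  pi_Z = 295/554

Verification (pi * P):
  103/554*1/5 + 78/277*3/20 + 295/554*1/5 = 103/554 = pi_X  (ok)
  103/554*3/20 + 78/277*1/20 + 295/554*9/20 = 78/277 = pi_Y  (ok)
  103/554*13/20 + 78/277*4/5 + 295/554*7/20 = 295/554 = pi_Z  (ok)

Answer: 103/554 78/277 295/554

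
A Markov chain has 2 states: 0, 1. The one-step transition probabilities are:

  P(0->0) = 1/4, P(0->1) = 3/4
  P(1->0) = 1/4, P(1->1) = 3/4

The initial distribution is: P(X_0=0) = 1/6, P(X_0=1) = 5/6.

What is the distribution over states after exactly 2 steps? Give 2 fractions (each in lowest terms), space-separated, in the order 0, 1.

Answer: 1/4 3/4

Derivation:
Propagating the distribution step by step (d_{t+1} = d_t * P):
d_0 = (0=1/6, 1=5/6)
  d_1[0] = 1/6*1/4 + 5/6*1/4 = 1/4
  d_1[1] = 1/6*3/4 + 5/6*3/4 = 3/4
d_1 = (0=1/4, 1=3/4)
  d_2[0] = 1/4*1/4 + 3/4*1/4 = 1/4
  d_2[1] = 1/4*3/4 + 3/4*3/4 = 3/4
d_2 = (0=1/4, 1=3/4)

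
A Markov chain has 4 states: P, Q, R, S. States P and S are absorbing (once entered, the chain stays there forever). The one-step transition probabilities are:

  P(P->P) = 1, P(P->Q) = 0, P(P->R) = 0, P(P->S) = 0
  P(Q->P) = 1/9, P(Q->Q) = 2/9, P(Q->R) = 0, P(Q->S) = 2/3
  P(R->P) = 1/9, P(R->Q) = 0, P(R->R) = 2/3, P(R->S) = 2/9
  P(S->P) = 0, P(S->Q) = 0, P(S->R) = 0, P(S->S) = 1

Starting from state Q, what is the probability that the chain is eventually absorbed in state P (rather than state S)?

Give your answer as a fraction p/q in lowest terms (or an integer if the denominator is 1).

Let a_i = P(absorbed in P | start in state i).
Boundary conditions: a_P = 1, a_S = 0.
For each transient state i, a_i = sum_j P(i->j) * a_j:
  a_Q = 1/9*a_P + 2/9*a_Q + 0*a_R + 2/3*a_S
  a_R = 1/9*a_P + 0*a_Q + 2/3*a_R + 2/9*a_S

Substituting a_P = 1 and a_S = 0, rearrange to (I - Q) a = r where r[i] = P(i -> P):
  [7/9, 0] . (a_Q, a_R) = 1/9
  [0, 1/3] . (a_Q, a_R) = 1/9

Solving yields:
  a_Q = 1/7
  a_R = 1/3

Starting state is Q, so the absorption probability is a_Q = 1/7.

Answer: 1/7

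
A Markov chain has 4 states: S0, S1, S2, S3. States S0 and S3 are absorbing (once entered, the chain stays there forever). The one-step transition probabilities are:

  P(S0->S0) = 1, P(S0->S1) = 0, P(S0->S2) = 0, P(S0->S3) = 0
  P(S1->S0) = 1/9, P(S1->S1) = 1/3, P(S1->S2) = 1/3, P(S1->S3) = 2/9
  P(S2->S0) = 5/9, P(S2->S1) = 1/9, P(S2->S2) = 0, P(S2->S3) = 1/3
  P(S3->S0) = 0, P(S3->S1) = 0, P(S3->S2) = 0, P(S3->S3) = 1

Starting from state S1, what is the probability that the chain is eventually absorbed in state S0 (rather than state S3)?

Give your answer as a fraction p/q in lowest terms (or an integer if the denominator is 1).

Answer: 8/17

Derivation:
Let a_i = P(absorbed in S0 | start in state i).
Boundary conditions: a_S0 = 1, a_S3 = 0.
For each transient state i, a_i = sum_j P(i->j) * a_j:
  a_S1 = 1/9*a_S0 + 1/3*a_S1 + 1/3*a_S2 + 2/9*a_S3
  a_S2 = 5/9*a_S0 + 1/9*a_S1 + 0*a_S2 + 1/3*a_S3

Substituting a_S0 = 1 and a_S3 = 0, rearrange to (I - Q) a = r where r[i] = P(i -> S0):
  [2/3, -1/3] . (a_S1, a_S2) = 1/9
  [-1/9, 1] . (a_S1, a_S2) = 5/9

Solving yields:
  a_S1 = 8/17
  a_S2 = 31/51

Starting state is S1, so the absorption probability is a_S1 = 8/17.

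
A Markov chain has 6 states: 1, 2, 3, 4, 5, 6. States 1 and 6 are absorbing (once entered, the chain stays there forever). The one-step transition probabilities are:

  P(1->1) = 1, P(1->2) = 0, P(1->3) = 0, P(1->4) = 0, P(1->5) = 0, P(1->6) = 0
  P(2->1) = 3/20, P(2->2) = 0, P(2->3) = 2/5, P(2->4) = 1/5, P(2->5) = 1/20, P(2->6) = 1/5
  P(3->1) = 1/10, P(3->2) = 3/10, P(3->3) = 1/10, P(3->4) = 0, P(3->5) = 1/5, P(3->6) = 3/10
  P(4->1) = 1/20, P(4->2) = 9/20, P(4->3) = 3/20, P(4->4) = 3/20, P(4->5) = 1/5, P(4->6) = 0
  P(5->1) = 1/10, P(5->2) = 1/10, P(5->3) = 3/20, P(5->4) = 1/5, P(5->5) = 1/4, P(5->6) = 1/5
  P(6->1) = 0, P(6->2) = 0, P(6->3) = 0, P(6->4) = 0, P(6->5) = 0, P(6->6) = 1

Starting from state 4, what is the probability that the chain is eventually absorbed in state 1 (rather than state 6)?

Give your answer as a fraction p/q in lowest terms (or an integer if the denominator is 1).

Let a_i = P(absorbed in 1 | start in state i).
Boundary conditions: a_1 = 1, a_6 = 0.
For each transient state i, a_i = sum_j P(i->j) * a_j:
  a_2 = 3/20*a_1 + 0*a_2 + 2/5*a_3 + 1/5*a_4 + 1/20*a_5 + 1/5*a_6
  a_3 = 1/10*a_1 + 3/10*a_2 + 1/10*a_3 + 0*a_4 + 1/5*a_5 + 3/10*a_6
  a_4 = 1/20*a_1 + 9/20*a_2 + 3/20*a_3 + 3/20*a_4 + 1/5*a_5 + 0*a_6
  a_5 = 1/10*a_1 + 1/10*a_2 + 3/20*a_3 + 1/5*a_4 + 1/4*a_5 + 1/5*a_6

Substituting a_1 = 1 and a_6 = 0, rearrange to (I - Q) a = r where r[i] = P(i -> 1):
  [1, -2/5, -1/5, -1/20] . (a_2, a_3, a_4, a_5) = 3/20
  [-3/10, 9/10, 0, -1/5] . (a_2, a_3, a_4, a_5) = 1/10
  [-9/20, -3/20, 17/20, -1/5] . (a_2, a_3, a_4, a_5) = 1/20
  [-1/10, -3/20, -1/5, 3/4] . (a_2, a_3, a_4, a_5) = 1/10

Solving yields:
  a_2 = 10080/27161
  a_3 = 8491/27161
  a_4 = 10670/27161
  a_5 = 9509/27161

Starting state is 4, so the absorption probability is a_4 = 10670/27161.

Answer: 10670/27161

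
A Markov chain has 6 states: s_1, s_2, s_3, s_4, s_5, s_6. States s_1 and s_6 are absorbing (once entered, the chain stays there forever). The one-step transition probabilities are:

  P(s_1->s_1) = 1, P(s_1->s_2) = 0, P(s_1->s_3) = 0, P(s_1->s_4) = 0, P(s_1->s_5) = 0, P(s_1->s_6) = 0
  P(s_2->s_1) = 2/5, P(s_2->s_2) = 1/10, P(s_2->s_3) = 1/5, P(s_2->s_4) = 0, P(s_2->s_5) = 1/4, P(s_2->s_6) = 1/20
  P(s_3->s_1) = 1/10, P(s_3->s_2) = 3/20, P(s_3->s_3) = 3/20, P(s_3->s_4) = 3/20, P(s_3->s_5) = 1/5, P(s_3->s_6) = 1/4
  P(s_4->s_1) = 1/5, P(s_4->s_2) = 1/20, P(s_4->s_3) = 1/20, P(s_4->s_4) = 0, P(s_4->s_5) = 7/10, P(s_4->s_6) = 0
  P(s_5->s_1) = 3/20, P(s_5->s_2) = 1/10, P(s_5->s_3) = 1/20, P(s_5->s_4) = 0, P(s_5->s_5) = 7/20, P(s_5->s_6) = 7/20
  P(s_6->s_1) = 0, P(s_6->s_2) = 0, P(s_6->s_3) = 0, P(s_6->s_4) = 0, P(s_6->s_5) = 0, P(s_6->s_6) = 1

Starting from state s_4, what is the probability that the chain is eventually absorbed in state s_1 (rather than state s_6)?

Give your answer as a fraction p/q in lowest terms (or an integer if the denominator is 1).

Answer: 6918/13745

Derivation:
Let a_i = P(absorbed in s_1 | start in state i).
Boundary conditions: a_s_1 = 1, a_s_6 = 0.
For each transient state i, a_i = sum_j P(i->j) * a_j:
  a_s_2 = 2/5*a_s_1 + 1/10*a_s_2 + 1/5*a_s_3 + 0*a_s_4 + 1/4*a_s_5 + 1/20*a_s_6
  a_s_3 = 1/10*a_s_1 + 3/20*a_s_2 + 3/20*a_s_3 + 3/20*a_s_4 + 1/5*a_s_5 + 1/4*a_s_6
  a_s_4 = 1/5*a_s_1 + 1/20*a_s_2 + 1/20*a_s_3 + 0*a_s_4 + 7/10*a_s_5 + 0*a_s_6
  a_s_5 = 3/20*a_s_1 + 1/10*a_s_2 + 1/20*a_s_3 + 0*a_s_4 + 7/20*a_s_5 + 7/20*a_s_6

Substituting a_s_1 = 1 and a_s_6 = 0, rearrange to (I - Q) a = r where r[i] = P(i -> s_1):
  [9/10, -1/5, 0, -1/4] . (a_s_2, a_s_3, a_s_4, a_s_5) = 2/5
  [-3/20, 17/20, -3/20, -1/5] . (a_s_2, a_s_3, a_s_4, a_s_5) = 1/10
  [-1/20, -1/20, 1, -7/10] . (a_s_2, a_s_3, a_s_4, a_s_5) = 1/5
  [-1/10, -1/20, 0, 13/20] . (a_s_2, a_s_3, a_s_4, a_s_5) = 3/20

Solving yields:
  a_s_2 = 8711/13745
  a_s_3 = 5537/13745
  a_s_4 = 6918/13745
  a_s_5 = 4938/13745

Starting state is s_4, so the absorption probability is a_s_4 = 6918/13745.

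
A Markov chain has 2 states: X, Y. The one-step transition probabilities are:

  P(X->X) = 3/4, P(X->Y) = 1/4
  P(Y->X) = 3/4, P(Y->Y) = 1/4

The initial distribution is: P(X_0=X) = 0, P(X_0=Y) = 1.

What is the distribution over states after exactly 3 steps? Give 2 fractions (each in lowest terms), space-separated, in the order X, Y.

Propagating the distribution step by step (d_{t+1} = d_t * P):
d_0 = (X=0, Y=1)
  d_1[X] = 0*3/4 + 1*3/4 = 3/4
  d_1[Y] = 0*1/4 + 1*1/4 = 1/4
d_1 = (X=3/4, Y=1/4)
  d_2[X] = 3/4*3/4 + 1/4*3/4 = 3/4
  d_2[Y] = 3/4*1/4 + 1/4*1/4 = 1/4
d_2 = (X=3/4, Y=1/4)
  d_3[X] = 3/4*3/4 + 1/4*3/4 = 3/4
  d_3[Y] = 3/4*1/4 + 1/4*1/4 = 1/4
d_3 = (X=3/4, Y=1/4)

Answer: 3/4 1/4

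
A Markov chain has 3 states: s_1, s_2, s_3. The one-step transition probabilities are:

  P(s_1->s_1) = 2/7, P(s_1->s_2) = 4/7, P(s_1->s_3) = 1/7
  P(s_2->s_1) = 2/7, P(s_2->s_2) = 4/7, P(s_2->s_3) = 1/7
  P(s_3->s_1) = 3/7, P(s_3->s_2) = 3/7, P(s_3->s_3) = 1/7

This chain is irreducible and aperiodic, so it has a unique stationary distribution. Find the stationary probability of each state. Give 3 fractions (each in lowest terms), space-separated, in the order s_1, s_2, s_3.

The stationary distribution satisfies pi = pi * P, i.e.:
  pi_s_1 = 2/7*pi_s_1 + 2/7*pi_s_2 + 3/7*pi_s_3
  pi_s_2 = 4/7*pi_s_1 + 4/7*pi_s_2 + 3/7*pi_s_3
  pi_s_3 = 1/7*pi_s_1 + 1/7*pi_s_2 + 1/7*pi_s_3
with normalization: pi_s_1 + pi_s_2 + pi_s_3 = 1.

Using the first 2 balance equations plus normalization, the linear system A*pi = b is:
  [-5/7, 2/7, 3/7] . pi = 0
  [4/7, -3/7, 3/7] . pi = 0
  [1, 1, 1] . pi = 1

Solving yields:
  pi_s_1 = 15/49
  pi_s_2 = 27/49
  pi_s_3 = 1/7

Verification (pi * P):
  15/49*2/7 + 27/49*2/7 + 1/7*3/7 = 15/49 = pi_s_1  (ok)
  15/49*4/7 + 27/49*4/7 + 1/7*3/7 = 27/49 = pi_s_2  (ok)
  15/49*1/7 + 27/49*1/7 + 1/7*1/7 = 1/7 = pi_s_3  (ok)

Answer: 15/49 27/49 1/7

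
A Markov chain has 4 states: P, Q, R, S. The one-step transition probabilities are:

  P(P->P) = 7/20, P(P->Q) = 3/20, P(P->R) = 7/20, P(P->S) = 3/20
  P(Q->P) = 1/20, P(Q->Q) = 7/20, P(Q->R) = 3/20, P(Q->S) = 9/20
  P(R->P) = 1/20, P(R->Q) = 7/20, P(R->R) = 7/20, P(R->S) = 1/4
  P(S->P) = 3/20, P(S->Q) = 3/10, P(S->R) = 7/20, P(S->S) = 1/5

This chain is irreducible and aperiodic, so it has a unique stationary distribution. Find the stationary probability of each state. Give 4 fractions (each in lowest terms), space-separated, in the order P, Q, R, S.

Answer: 85/756 947/3024 869/3024 31/108

Derivation:
The stationary distribution satisfies pi = pi * P, i.e.:
  pi_P = 7/20*pi_P + 1/20*pi_Q + 1/20*pi_R + 3/20*pi_S
  pi_Q = 3/20*pi_P + 7/20*pi_Q + 7/20*pi_R + 3/10*pi_S
  pi_R = 7/20*pi_P + 3/20*pi_Q + 7/20*pi_R + 7/20*pi_S
  pi_S = 3/20*pi_P + 9/20*pi_Q + 1/4*pi_R + 1/5*pi_S
with normalization: pi_P + pi_Q + pi_R + pi_S = 1.

Using the first 3 balance equations plus normalization, the linear system A*pi = b is:
  [-13/20, 1/20, 1/20, 3/20] . pi = 0
  [3/20, -13/20, 7/20, 3/10] . pi = 0
  [7/20, 3/20, -13/20, 7/20] . pi = 0
  [1, 1, 1, 1] . pi = 1

Solving yields:
  pi_P = 85/756
  pi_Q = 947/3024
  pi_R = 869/3024
  pi_S = 31/108

Verification (pi * P):
  85/756*7/20 + 947/3024*1/20 + 869/3024*1/20 + 31/108*3/20 = 85/756 = pi_P  (ok)
  85/756*3/20 + 947/3024*7/20 + 869/3024*7/20 + 31/108*3/10 = 947/3024 = pi_Q  (ok)
  85/756*7/20 + 947/3024*3/20 + 869/3024*7/20 + 31/108*7/20 = 869/3024 = pi_R  (ok)
  85/756*3/20 + 947/3024*9/20 + 869/3024*1/4 + 31/108*1/5 = 31/108 = pi_S  (ok)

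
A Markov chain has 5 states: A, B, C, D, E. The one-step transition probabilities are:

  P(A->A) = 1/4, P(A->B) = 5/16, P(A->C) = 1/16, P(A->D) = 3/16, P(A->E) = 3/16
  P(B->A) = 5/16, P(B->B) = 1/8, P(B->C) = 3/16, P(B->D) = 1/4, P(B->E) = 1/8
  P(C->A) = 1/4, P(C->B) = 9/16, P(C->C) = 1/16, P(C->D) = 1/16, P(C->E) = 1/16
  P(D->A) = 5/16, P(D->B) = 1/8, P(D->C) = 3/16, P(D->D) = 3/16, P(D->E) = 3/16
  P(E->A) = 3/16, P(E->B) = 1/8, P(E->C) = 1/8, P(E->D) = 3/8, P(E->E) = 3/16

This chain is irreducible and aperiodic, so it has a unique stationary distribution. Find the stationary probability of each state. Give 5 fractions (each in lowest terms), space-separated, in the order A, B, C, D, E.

The stationary distribution satisfies pi = pi * P, i.e.:
  pi_A = 1/4*pi_A + 5/16*pi_B + 1/4*pi_C + 5/16*pi_D + 3/16*pi_E
  pi_B = 5/16*pi_A + 1/8*pi_B + 9/16*pi_C + 1/8*pi_D + 1/8*pi_E
  pi_C = 1/16*pi_A + 3/16*pi_B + 1/16*pi_C + 3/16*pi_D + 1/8*pi_E
  pi_D = 3/16*pi_A + 1/4*pi_B + 1/16*pi_C + 3/16*pi_D + 3/8*pi_E
  pi_E = 3/16*pi_A + 1/8*pi_B + 1/16*pi_C + 3/16*pi_D + 3/16*pi_E
with normalization: pi_A + pi_B + pi_C + pi_D + pi_E = 1.

Using the first 4 balance equations plus normalization, the linear system A*pi = b is:
  [-3/4, 5/16, 1/4, 5/16, 3/16] . pi = 0
  [5/16, -7/8, 9/16, 1/8, 1/8] . pi = 0
  [1/16, 3/16, -15/16, 3/16, 1/8] . pi = 0
  [3/16, 1/4, 1/16, -13/16, 3/8] . pi = 0
  [1, 1, 1, 1, 1] . pi = 1

Solving yields:
  pi_A = 20701/77212
  pi_B = 8931/38606
  pi_C = 9895/77212
  pi_D = 8315/38606
  pi_E = 3031/19303

Verification (pi * P):
  20701/77212*1/4 + 8931/38606*5/16 + 9895/77212*1/4 + 8315/38606*5/16 + 3031/19303*3/16 = 20701/77212 = pi_A  (ok)
  20701/77212*5/16 + 8931/38606*1/8 + 9895/77212*9/16 + 8315/38606*1/8 + 3031/19303*1/8 = 8931/38606 = pi_B  (ok)
  20701/77212*1/16 + 8931/38606*3/16 + 9895/77212*1/16 + 8315/38606*3/16 + 3031/19303*1/8 = 9895/77212 = pi_C  (ok)
  20701/77212*3/16 + 8931/38606*1/4 + 9895/77212*1/16 + 8315/38606*3/16 + 3031/19303*3/8 = 8315/38606 = pi_D  (ok)
  20701/77212*3/16 + 8931/38606*1/8 + 9895/77212*1/16 + 8315/38606*3/16 + 3031/19303*3/16 = 3031/19303 = pi_E  (ok)

Answer: 20701/77212 8931/38606 9895/77212 8315/38606 3031/19303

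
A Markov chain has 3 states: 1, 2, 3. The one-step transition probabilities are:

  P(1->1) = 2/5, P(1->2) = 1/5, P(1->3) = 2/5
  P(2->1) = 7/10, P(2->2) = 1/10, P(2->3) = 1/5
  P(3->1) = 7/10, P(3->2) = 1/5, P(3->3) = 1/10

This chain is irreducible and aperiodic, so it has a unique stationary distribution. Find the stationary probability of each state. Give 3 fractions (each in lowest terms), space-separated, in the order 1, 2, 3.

The stationary distribution satisfies pi = pi * P, i.e.:
  pi_1 = 2/5*pi_1 + 7/10*pi_2 + 7/10*pi_3
  pi_2 = 1/5*pi_1 + 1/10*pi_2 + 1/5*pi_3
  pi_3 = 2/5*pi_1 + 1/5*pi_2 + 1/10*pi_3
with normalization: pi_1 + pi_2 + pi_3 = 1.

Using the first 2 balance equations plus normalization, the linear system A*pi = b is:
  [-3/5, 7/10, 7/10] . pi = 0
  [1/5, -9/10, 1/5] . pi = 0
  [1, 1, 1] . pi = 1

Solving yields:
  pi_1 = 7/13
  pi_2 = 2/11
  pi_3 = 40/143

Verification (pi * P):
  7/13*2/5 + 2/11*7/10 + 40/143*7/10 = 7/13 = pi_1  (ok)
  7/13*1/5 + 2/11*1/10 + 40/143*1/5 = 2/11 = pi_2  (ok)
  7/13*2/5 + 2/11*1/5 + 40/143*1/10 = 40/143 = pi_3  (ok)

Answer: 7/13 2/11 40/143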